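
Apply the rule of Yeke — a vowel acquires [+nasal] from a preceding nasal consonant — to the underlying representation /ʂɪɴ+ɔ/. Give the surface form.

The vowel /ɔ/ is adjacent to the preceding nasal /ɴ/, so it acquires [+nasal] and surfaces as [ɔ̃].

[ʂɪɴɔ̃]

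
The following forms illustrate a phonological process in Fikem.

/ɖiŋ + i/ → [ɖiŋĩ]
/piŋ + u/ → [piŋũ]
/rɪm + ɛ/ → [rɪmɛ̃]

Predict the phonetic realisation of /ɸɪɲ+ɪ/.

[ɸɪɲɪ̃]

The data show progressive nasality assimilation (vowel nasalisation): /i/ → [ĩ] after /ŋ/; /u/ → [ũ] after /ŋ/; /ɛ/ → [ɛ̃] after /m/ — a vowel is nasalised by an immediately preceding nasal consonant.
/ɪ/ sits next to the nasal /ɲ/ and is therefore nasalised to [ɪ̃].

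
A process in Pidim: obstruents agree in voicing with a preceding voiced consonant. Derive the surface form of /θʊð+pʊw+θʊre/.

[θʊðbʊwðʊre]

The rule targets /p/ (voiceless bilabial stop), which sits after the trigger /ð/ (voiced).
A voiced bilabial stop is [b], so the surface segment is [b].
At the second juncture, /θ/ likewise becomes [ð] adjacent to /w/.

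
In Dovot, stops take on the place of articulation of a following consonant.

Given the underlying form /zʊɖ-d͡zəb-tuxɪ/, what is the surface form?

[zʊdd͡zədtuxɪ]

/ɖ/ is a voiced retroflex stop. The following trigger /d͡z/ is alveolar, so /ɖ/ must become alveolar as well.
Changing only its place to alveolar gives [d] — the voiced alveolar stop.
At the second juncture, /b/ likewise becomes [d] adjacent to /t/.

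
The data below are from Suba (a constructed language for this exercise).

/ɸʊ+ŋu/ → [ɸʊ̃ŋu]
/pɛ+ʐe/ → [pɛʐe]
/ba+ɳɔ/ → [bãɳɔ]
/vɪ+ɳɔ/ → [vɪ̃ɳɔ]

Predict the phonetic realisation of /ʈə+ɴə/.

The data show regressive nasality assimilation (vowel nasalisation): /ʊ/ → [ʊ̃] before /ŋ/; /a/ → [ã] before /ɳ/; /ɪ/ → [ɪ̃] before /ɳ/ — a vowel is nasalised by an immediately following nasal consonant.
No change occurs in [pɛʐe] because the vowel at the boundary is adjacent to an oral consonant, not a nasal (/ɛ/ next to /ʐ/).
/ə/ sits next to the nasal /ɴ/ and is therefore nasalised to [ə̃].

[ʈə̃ɴə]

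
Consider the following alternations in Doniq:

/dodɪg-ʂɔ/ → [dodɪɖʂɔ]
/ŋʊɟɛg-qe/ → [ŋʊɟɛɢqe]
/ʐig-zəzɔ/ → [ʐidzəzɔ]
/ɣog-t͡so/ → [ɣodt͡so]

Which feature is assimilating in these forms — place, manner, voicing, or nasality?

The segment that alternates is /g/, which surfaces as [ɖ] when adjacent to /ʂ/.
/g/ is velar while /ʂ/ is retroflex; the output [ɖ] is retroflex, matching the trigger — so the feature that spreads is place.
The other alternating forms pattern the same way: /g/ → [ɢ] before /q/ (velar → uvular, matching uvular); /g/ → [d] before /z/ (velar → alveolar, matching alveolar); /g/ → [d] before /t͡s/ (velar → alveolar, matching alveolar) — only place changes, and always toward the following segment.

place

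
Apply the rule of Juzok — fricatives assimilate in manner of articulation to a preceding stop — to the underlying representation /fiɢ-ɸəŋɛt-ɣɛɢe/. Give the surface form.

The rule targets /ɸ/ (voiceless bilabial fricative), which sits after the trigger /ɢ/ (stop).
A voiceless bilabial stop is [p], so the surface segment is [p].
At the second juncture, /ɣ/ likewise becomes [g] adjacent to /t/.

[fiɢpəŋɛtgɛɢe]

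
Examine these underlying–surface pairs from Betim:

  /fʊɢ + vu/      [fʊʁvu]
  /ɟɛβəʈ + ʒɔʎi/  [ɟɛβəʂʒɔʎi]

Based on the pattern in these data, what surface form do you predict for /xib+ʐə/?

[xiβʐə]

The data show regressive manner assimilation: /ɢ/ → [ʁ] before /v/; /ʈ/ → [ʂ] before /ʒ/. In each pair only manner changes, matching the following consonant, while place and voice stay constant.
The rule targets /b/ (voiced bilabial stop), which sits before the trigger /ʐ/ (fricative).
The voiced bilabial fricative is [β], so /b/ → [β].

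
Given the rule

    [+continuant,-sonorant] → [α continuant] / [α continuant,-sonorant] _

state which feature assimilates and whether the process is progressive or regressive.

progressive manner assimilation

The rule copies [continuant] (continuancy) from the environment onto the target fricatives; since [±continuant] encodes the stop/fricative manner contrast, the assimilating dimension is manner.
Since the environment is written before the underscore, the trigger precedes the target; the direction is progressive.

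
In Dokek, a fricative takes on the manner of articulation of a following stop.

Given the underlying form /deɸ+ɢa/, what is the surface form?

/ɸ/ is a voiceless bilabial fricative. The following trigger /ɢ/ is a stop, so /ɸ/ must become a stop as well.
The voiceless bilabial stop is [p], so /ɸ/ → [p].

[depɢa]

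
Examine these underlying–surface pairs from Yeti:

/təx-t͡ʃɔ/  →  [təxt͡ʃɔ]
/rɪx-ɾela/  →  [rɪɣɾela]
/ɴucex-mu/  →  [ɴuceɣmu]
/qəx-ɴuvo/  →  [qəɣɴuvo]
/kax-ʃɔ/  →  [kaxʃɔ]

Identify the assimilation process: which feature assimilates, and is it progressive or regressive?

The segment that alternates is /x/, which surfaces as [ɣ] when adjacent to /ɾ/.
The change voiceless → voiced matches the voicing of the following /ɾ/, identifying this as voicing assimilation.
Place and manner are unchanged, so the assimilation is partial, not total.
Checking the remaining alternations: /x/ → [ɣ] before /m/ (voiceless → voiced, matching voiced); /x/ → [ɣ] before /ɴ/ (voiceless → voiced, matching voiced) — only voicing changes, and always toward the following segment.
Nothing changes in [təxt͡ʃɔ], [kaxʃɔ]: there the adjacent consonants already agree in voicing (/x/ and /t͡ʃ/ are both voiceless; /x/ and /ʃ/ are both voiceless), so these forms are consistent with the same rule.
Since the segment that changes precedes the conditioning segment, the assimilation is regressive.

regressive voicing assimilation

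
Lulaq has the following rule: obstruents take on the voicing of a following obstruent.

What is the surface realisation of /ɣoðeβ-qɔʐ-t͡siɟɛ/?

The rule targets /β/ (voiced bilabial fricative), which sits before the trigger /q/ (voiceless).
A voiceless bilabial fricative is [ɸ], so the surface segment is [ɸ].
The same rule applies at the second boundary: /ʐ/ → [ʂ] next to /t͡s/.

[ɣoðeɸqɔʂt͡siɟɛ]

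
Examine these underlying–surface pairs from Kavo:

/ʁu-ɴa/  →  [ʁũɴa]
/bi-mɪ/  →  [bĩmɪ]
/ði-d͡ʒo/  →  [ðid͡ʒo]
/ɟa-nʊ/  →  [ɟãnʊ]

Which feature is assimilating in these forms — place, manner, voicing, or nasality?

The vowel /u/ surfaces as nasalised [ũ] next to the following nasal /ɴ/ — it has acquired the [+nasal] feature of its neighbour.
The other forms show the same pattern: /i/ → [ĩ] before /m/; /a/ → [ã] before /n/ — each time a vowel is nasalised next to a following nasal.
No change occurs in [ðid͡ʒo] because the vowel at the boundary is adjacent to an oral consonant, not a nasal (/i/ next to /d͡ʒ/).

nasality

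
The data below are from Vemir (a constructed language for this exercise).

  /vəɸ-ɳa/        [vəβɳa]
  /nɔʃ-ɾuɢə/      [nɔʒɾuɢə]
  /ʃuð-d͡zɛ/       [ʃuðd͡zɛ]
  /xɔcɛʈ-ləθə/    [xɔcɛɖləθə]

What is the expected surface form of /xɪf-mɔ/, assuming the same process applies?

[xɪvmɔ]

The data show regressive voicing assimilation: /ɸ/ → [β] before /ɳ/; /ʃ/ → [ʒ] before /ɾ/; /ʈ/ → [ɖ] before /l/. In each pair only voicing changes, matching the following consonant, while place and manner stay constant.
No alternation appears in [ʃuðd͡zɛ]: there the adjacent consonants already agree in voicing (/ð/ and /d͡z/ are both voiced), so this form is consistent with the same rule.
/f/ is a voiceless labiodental fricative. The following trigger /m/ is voiced, so /f/ must become voiced as well.
The voiced labiodental fricative is [v], so /f/ → [v].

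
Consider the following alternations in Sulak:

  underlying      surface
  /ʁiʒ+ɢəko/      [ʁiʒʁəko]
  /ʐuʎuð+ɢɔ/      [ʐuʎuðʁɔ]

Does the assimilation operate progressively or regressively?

Comparing underlying and surface forms, /ɢ/ → [ʁ] is the alternation; the neighbouring /ʒ/ is constant.
/ɢ/ is a stop while /ʒ/ is a fricative; the output [ʁ] is a fricative, matching the trigger — so the feature that spreads is manner.
Checking the remaining alternation: /ɢ/ → [ʁ] after /ð/ (stop → fricative, matching a fricative) — only manner changes, and always toward the preceding segment.
The trigger is the preceding segment, so the direction is progressive (perseverative).

progressive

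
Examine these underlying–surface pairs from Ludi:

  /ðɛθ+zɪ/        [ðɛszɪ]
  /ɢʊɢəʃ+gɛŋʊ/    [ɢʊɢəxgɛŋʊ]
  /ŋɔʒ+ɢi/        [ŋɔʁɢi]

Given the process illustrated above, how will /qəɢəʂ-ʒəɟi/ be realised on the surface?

The data show regressive place assimilation: /θ/ → [s] before /z/; /ʃ/ → [x] before /g/; /ʒ/ → [ʁ] before /ɢ/. In each pair only place changes, matching the following consonant, while manner and voice stay constant.
/ʂ/ is a voiceless retroflex fricative. The following trigger /ʒ/ is postalveolar, so /ʂ/ must become postalveolar as well.
The voiceless postalveolar fricative is [ʃ], so /ʂ/ → [ʃ].

[qəɢəʃʒəɟi]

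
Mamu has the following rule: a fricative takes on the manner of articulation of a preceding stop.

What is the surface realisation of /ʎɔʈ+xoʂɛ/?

[ʎɔʈkoʂɛ]

/x/ is a voiceless velar fricative. The preceding trigger /ʈ/ is a stop, so /x/ must become a stop as well.
The voiceless velar stop is [k], so /x/ → [k].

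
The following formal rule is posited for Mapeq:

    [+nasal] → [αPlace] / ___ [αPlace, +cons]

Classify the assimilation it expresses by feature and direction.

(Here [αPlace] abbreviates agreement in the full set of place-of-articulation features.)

The shared variable α links the value of the place features (abbreviated [Place]) on the target to the same value on the neighbouring segment, so place is the feature that assimilates.
Since the environment is written after the underscore, the trigger follows the target; the direction is regressive.

regressive place assimilation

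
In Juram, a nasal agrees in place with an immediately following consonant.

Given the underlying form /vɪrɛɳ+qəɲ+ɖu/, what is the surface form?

/ɳ/ is a voiced retroflex nasal. The following trigger /q/ is uvular, so /ɳ/ must become uvular as well.
The voiced uvular nasal is [ɴ], so /ɳ/ → [ɴ].
The same rule applies at the second boundary: /ɲ/ → [ɳ] next to /ɖ/.

[vɪrɛɴqəɳɖu]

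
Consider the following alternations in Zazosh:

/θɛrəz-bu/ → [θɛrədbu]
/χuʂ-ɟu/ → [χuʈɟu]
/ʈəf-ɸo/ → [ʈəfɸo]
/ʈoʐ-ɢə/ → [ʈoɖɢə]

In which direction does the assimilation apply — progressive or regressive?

regressive

The segment that alternates is /z/, which surfaces as [d] when adjacent to /b/.
/z/ is a fricative while /b/ is a stop; the output [d] is a stop, matching the trigger — so the feature that spreads is manner.
Checking the remaining alternations: /ʂ/ → [ʈ] before /ɟ/ (fricative → stop, matching a stop); /ʐ/ → [ɖ] before /ɢ/ (fricative → stop, matching a stop) — only manner changes, and always toward the following segment.
Nothing changes in [ʈəfɸo]: there the adjacent consonants already agree in manner (/f/ and /ɸ/ are both fricatives), so this form is consistent with the same rule.
The trigger is the following segment, so the direction is regressive (anticipatory).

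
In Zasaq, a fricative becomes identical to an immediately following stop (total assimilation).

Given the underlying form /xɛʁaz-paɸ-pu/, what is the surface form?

/z/ is the segment targeted by the rule; it sits immediately before /p/, so it assimilates completely and surfaces as [p].
At the second juncture, /ɸ/ likewise becomes [p] adjacent to /p/.

[xɛʁappappu]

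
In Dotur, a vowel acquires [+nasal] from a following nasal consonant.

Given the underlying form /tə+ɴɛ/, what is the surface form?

The vowel /ə/ is adjacent to the following nasal /ɴ/, so it acquires [+nasal] and surfaces as [ə̃].

[tə̃ɴɛ]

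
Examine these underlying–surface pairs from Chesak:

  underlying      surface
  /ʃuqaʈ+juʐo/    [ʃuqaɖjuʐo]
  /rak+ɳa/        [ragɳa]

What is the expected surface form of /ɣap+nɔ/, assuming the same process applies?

[ɣabnɔ]

The data show regressive voicing assimilation: /ʈ/ → [ɖ] before /j/; /k/ → [g] before /ɳ/. In each pair only voicing changes, matching the following consonant, while place and manner stay constant.
/p/ is a voiceless bilabial stop. The following trigger /n/ is voiced, so /p/ must become voiced as well.
The voiced bilabial stop is [b], so /p/ → [b].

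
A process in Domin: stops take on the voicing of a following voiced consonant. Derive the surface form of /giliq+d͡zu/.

[giliɢd͡zu]

The rule targets /q/ (voiceless uvular stop), which sits before the trigger /d͡z/ (voiced).
A voiced uvular stop is [ɢ], so the surface segment is [ɢ].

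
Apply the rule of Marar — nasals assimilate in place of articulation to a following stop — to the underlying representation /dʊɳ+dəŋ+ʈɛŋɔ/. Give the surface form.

/ɳ/ is a voiced retroflex nasal. The following trigger /d/ is alveolar, so /ɳ/ must become alveolar as well.
A voiced alveolar nasal is [n], so the surface segment is [n].
At the second juncture, /ŋ/ likewise becomes [ɳ] adjacent to /ʈ/.

[dʊndəɳʈɛŋɔ]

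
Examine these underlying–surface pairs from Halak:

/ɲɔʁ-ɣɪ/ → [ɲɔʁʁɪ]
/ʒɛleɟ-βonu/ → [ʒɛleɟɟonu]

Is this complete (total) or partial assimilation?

total assimilation

The segment that alternates is /β/, which surfaces as [ɟ] when adjacent to /ɟ/.
The output [ɟ] is identical to the trigger /ɟ/ — every feature (place, manner, voicing) has been copied — so this is total assimilation.
The remaining alternation confirms this: /ɣ/ → [ʁ] after /ʁ/ — in each case the output is a copy of the preceding consonant.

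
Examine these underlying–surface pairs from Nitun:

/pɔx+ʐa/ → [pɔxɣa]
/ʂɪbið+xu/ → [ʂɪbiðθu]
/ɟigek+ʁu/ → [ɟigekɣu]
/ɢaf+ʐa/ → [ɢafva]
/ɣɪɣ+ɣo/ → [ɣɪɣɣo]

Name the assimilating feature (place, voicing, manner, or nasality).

place

The segment that alternates is /ʐ/, which surfaces as [ɣ] when adjacent to /x/.
The change retroflex → velar matches the place of the preceding /x/, identifying this as place assimilation.
The other alternating forms pattern the same way: /x/ → [θ] after /ð/ (velar → dental, matching dental); /ʁ/ → [ɣ] after /k/ (uvular → velar, matching velar); /ʐ/ → [v] after /f/ (retroflex → labiodental, matching labiodental) — only place changes, and always toward the preceding segment.
No alternation appears in [ɣɪɣɣo]: there the adjacent consonants already agree in place (/ɣ/ and /ɣ/ are both velar), so this form is consistent with the same rule.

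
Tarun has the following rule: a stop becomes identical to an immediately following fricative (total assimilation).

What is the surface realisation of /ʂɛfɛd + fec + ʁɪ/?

/d/ is the segment targeted by the rule; it sits immediately before /f/, so it assimilates completely and surfaces as [f].
The same rule applies at the second boundary: /c/ → [ʁ] next to /ʁ/.

[ʂɛfɛffeʁʁɪ]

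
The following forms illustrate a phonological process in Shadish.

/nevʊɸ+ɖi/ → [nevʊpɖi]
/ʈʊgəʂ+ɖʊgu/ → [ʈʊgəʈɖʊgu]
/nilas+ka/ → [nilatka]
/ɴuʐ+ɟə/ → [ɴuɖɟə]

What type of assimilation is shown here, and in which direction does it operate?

Comparing underlying and surface forms, /ɸ/ → [p] is the alternation; the neighbouring /ɖ/ is constant.
/ɸ/ is a fricative while /ɖ/ is a stop; the output [p] is a stop, matching the trigger — so the feature that spreads is manner.
Place and voice are unchanged, so the assimilation is partial, not total.
The other alternating forms pattern the same way: /ʂ/ → [ʈ] before /ɖ/ (fricative → stop, matching a stop); /s/ → [t] before /k/ (fricative → stop, matching a stop); /ʐ/ → [ɖ] before /ɟ/ (fricative → stop, matching a stop) — only manner changes, and always toward the following segment.
The trigger is the following segment, so the direction is regressive (anticipatory).

regressive manner assimilation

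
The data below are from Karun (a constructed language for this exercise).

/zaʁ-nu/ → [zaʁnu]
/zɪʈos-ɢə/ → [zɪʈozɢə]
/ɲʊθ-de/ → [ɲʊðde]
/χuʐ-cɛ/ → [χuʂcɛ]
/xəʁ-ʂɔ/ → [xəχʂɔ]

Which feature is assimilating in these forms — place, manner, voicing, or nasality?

The segment that alternates is /s/, which surfaces as [z] when adjacent to /ɢ/.
The change voiceless → voiced matches the voicing of the following /ɢ/, identifying this as voicing assimilation.
Checking the remaining alternations: /θ/ → [ð] before /d/ (voiceless → voiced, matching voiced); /ʐ/ → [ʂ] before /c/ (voiced → voiceless, matching voiceless); /ʁ/ → [χ] before /ʂ/ (voiced → voiceless, matching voiceless) — only voicing changes, and always toward the following segment.
No alternation appears in [zaʁnu]: there the adjacent consonants already agree in voicing (/ʁ/ and /n/ are both voiced), so this form is consistent with the same rule.

voicing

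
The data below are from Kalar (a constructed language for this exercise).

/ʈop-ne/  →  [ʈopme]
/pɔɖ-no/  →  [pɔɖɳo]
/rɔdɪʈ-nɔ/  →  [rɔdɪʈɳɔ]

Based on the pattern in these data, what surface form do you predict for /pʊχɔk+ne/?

[pʊχɔkŋe]

The data show progressive place assimilation: /n/ → [m] after /p/; /n/ → [ɳ] after /ɖ/; /n/ → [ɳ] after /ʈ/. In each pair only place changes, matching the preceding consonant, while manner and voice stay constant.
/n/ is a voiced alveolar nasal. The preceding trigger /k/ is velar, so /n/ must become velar as well.
A voiced velar nasal is [ŋ], so the surface segment is [ŋ].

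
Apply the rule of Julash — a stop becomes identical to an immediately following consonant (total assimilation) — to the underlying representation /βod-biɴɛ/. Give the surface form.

/d/ is the segment targeted by the rule; it sits immediately before /b/, so it assimilates completely and surfaces as [b].

[βobbiɴɛ]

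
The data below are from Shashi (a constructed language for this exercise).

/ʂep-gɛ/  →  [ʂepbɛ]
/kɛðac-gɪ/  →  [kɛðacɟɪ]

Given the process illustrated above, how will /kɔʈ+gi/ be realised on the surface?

[kɔʈɖi]

The data show progressive place assimilation: /g/ → [b] after /p/; /g/ → [ɟ] after /c/. In each pair only place changes, matching the preceding consonant, while manner and voice stay constant.
/g/ is a voiced velar stop. The preceding trigger /ʈ/ is retroflex, so /g/ must become retroflex as well.
A voiced retroflex stop is [ɖ], so the surface segment is [ɖ].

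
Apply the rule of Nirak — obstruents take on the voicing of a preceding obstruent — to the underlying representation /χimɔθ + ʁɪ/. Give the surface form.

[χimɔθχɪ]

/ʁ/ is a voiced uvular fricative. The preceding trigger /θ/ is voiceless, so /ʁ/ must become voiceless as well.
Changing only its voicing to voiceless gives [χ] — the voiceless uvular fricative.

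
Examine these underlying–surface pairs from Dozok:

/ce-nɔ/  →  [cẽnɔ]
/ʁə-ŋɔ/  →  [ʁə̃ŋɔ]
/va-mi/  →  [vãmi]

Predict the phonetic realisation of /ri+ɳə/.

The data show regressive nasality assimilation (vowel nasalisation): /e/ → [ẽ] before /n/; /ə/ → [ə̃] before /ŋ/; /a/ → [ã] before /m/ — a vowel is nasalised by an immediately following nasal consonant.
/i/ sits next to the nasal /ɳ/ and is therefore nasalised to [ĩ].

[rĩɳə]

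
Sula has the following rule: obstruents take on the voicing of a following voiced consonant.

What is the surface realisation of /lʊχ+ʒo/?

[lʊʁʒo]

The rule targets /χ/ (voiceless uvular fricative), which sits before the trigger /ʒ/ (voiced).
Changing only its voicing to voiced gives [ʁ] — the voiced uvular fricative.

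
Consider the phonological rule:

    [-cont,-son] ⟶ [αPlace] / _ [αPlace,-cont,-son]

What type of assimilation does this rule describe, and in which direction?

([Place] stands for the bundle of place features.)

The shared variable α links the value of the place features (abbreviated [Place]) on the target to the same value on the neighbouring segment, so place is the feature that assimilates.
The conditioning segment sits to the right of the focus bar, meaning the trigger follows the segment that changes — regressive assimilation.

regressive place assimilation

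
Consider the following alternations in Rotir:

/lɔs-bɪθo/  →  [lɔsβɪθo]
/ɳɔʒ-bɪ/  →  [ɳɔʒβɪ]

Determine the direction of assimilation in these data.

progressive

Underlying /b/ is realised as [β] next to /s/; /s/ itself does not change.
The change stop → fricative matches the manner of the preceding /s/, identifying this as manner assimilation.
The other alternating form patterns the same way: /b/ → [β] after /ʒ/ (stop → fricative, matching a fricative) — only manner changes, and always toward the preceding segment.
The trigger is the preceding segment, so the direction is progressive (perseverative).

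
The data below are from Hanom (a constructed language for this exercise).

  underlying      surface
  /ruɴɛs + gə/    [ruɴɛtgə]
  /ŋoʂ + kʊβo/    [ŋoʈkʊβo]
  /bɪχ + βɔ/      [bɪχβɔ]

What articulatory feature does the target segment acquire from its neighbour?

The segment that alternates is /s/, which surfaces as [t] when adjacent to /g/.
The change fricative → stop matches the manner of the following /g/, identifying this as manner assimilation.
Checking the remaining alternation: /ʂ/ → [ʈ] before /k/ (fricative → stop, matching a stop) — only manner changes, and always toward the following segment.
Nothing changes in [bɪχβɔ]: there the adjacent consonants already agree in manner (/χ/ and /β/ are both fricatives), so this form is consistent with the same rule.

manner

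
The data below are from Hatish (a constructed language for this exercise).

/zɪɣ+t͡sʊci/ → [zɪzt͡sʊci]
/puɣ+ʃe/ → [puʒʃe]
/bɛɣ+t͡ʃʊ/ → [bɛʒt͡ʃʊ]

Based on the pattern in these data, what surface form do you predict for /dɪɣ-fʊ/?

[dɪvfʊ]

The data show regressive place assimilation: /ɣ/ → [z] before /t͡s/; /ɣ/ → [ʒ] before /ʃ/; /ɣ/ → [ʒ] before /t͡ʃ/. In each pair only place changes, matching the following consonant, while manner and voice stay constant.
/ɣ/ is a voiced velar fricative. The following trigger /f/ is labiodental, so /ɣ/ must become labiodental as well.
A voiced labiodental fricative is [v], so the surface segment is [v].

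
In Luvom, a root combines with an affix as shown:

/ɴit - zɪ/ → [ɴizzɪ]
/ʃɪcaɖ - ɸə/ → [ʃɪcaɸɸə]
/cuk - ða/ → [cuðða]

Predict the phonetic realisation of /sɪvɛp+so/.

[sɪvɛsso]

The data show regressive total assimilation (/t/ → [z] before /z/; /ɖ/ → [ɸ] before /ɸ/; /k/ → [ð] before /ð/): in every case the target segment becomes identical to its following neighbour, copying more than a single feature.
/p/ is the segment targeted by the rule; it sits immediately before /s/, so it assimilates completely and surfaces as [s].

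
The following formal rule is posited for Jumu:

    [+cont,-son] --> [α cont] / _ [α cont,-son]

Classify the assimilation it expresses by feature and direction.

regressive manner assimilation

The rule copies [cont] (continuancy) from the environment onto the target fricatives; since [±cont] encodes the stop/fricative manner contrast, the assimilating dimension is manner.
The conditioning segment sits to the right of the focus bar, meaning the trigger follows the segment that changes — regressive assimilation.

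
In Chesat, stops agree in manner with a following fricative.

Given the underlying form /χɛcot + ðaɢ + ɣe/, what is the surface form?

/t/ is a voiceless alveolar stop. The following trigger /ð/ is a fricative, so /t/ must become a fricative as well.
Changing only its manner to fricative gives [s] — the voiceless alveolar fricative.
At the second juncture, /ɢ/ likewise becomes [ʁ] adjacent to /ɣ/.

[χɛcosðaʁɣe]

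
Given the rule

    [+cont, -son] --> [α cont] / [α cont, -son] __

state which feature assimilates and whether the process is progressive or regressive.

progressive manner assimilation

The shared variable α links the value of [cont] on the target to that of the neighbouring obstruent. [cont] distinguishes stops from fricatives — a manner-of-articulation feature — so this is manner assimilation.
Since the environment is written before the underscore, the trigger precedes the target; the direction is progressive.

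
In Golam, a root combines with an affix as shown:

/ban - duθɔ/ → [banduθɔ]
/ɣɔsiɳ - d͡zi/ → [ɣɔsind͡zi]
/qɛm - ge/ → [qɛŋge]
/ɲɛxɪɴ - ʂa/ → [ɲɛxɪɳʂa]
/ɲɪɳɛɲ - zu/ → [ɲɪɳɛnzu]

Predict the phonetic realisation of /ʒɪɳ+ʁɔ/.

[ʒɪɴʁɔ]

The data show regressive place assimilation: /ɳ/ → [n] before /d͡z/; /m/ → [ŋ] before /g/; /ɴ/ → [ɳ] before /ʂ/; /ɲ/ → [n] before /z/. In each pair only place changes, matching the following consonant, while manner and voice stay constant.
No alternation appears in [banduθɔ]: there the adjacent consonants already agree in place (/n/ and /d/ are both alveolar), so this form is consistent with the same rule.
The rule targets /ɳ/ (voiced retroflex nasal), which sits before the trigger /ʁ/ (uvular).
Changing only its place to uvular gives [ɴ] — the voiced uvular nasal.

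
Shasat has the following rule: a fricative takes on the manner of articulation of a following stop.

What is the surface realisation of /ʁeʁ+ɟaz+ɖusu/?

/ʁ/ is a voiced uvular fricative. The following trigger /ɟ/ is a stop, so /ʁ/ must become a stop as well.
Changing only its manner to stop gives [ɢ] — the voiced uvular stop.
At the second juncture, /z/ likewise becomes [d] adjacent to /ɖ/.

[ʁeɢɟadɖusu]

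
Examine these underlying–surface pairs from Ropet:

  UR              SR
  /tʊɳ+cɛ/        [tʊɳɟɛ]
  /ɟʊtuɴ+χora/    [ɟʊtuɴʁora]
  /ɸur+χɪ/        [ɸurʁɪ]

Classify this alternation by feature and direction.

The segment that alternates is /c/, which surfaces as [ɟ] when adjacent to /ɳ/.
The change voiceless → voiced matches the voicing of the preceding /ɳ/, identifying this as voicing assimilation.
Place and manner are unchanged, so the assimilation is partial, not total.
The same holds elsewhere in the data: /χ/ → [ʁ] after /ɴ/ (voiceless → voiced, matching voiced); /χ/ → [ʁ] after /r/ (voiceless → voiced, matching voiced) — only voicing changes, and always toward the preceding segment.
The trigger is the preceding segment, so the direction is progressive (perseverative).

progressive voicing assimilation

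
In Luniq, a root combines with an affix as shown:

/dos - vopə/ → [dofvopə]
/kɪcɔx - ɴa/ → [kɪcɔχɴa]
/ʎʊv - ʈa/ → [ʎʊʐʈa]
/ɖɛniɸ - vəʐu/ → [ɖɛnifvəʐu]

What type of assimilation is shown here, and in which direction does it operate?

regressive place assimilation

Underlying /s/ is realised as [f] next to /v/; /v/ itself does not change.
The change alveolar → labiodental matches the place of the following /v/, identifying this as place assimilation.
Manner and voice are unchanged, so the assimilation is partial, not total.
The other alternating forms pattern the same way: /x/ → [χ] before /ɴ/ (velar → uvular, matching uvular); /v/ → [ʐ] before /ʈ/ (labiodental → retroflex, matching retroflex); /ɸ/ → [f] before /v/ (bilabial → labiodental, matching labiodental) — only place changes, and always toward the following segment.
The trigger is the following segment, so the direction is regressive (anticipatory).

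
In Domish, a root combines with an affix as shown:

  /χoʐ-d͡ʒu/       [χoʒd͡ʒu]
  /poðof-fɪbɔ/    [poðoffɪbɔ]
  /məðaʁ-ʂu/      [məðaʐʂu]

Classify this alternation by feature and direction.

The segment that alternates is /ʐ/, which surfaces as [ʒ] when adjacent to /d͡ʒ/.
The change retroflex → postalveolar matches the place of the following /d͡ʒ/, identifying this as place assimilation.
Manner and voice are unchanged, so the assimilation is partial, not total.
The other alternating form patterns the same way: /ʁ/ → [ʐ] before /ʂ/ (uvular → retroflex, matching retroflex) — only place changes, and always toward the following segment.
No alternation appears in [poðoffɪbɔ]: there the adjacent consonants already agree in place (/f/ and /f/ are both labiodental), so this form is consistent with the same rule.
The trigger is the following segment, so the direction is regressive (anticipatory).

regressive place assimilation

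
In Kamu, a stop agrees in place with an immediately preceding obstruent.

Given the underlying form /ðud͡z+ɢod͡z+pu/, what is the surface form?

/ɢ/ is a voiced uvular stop. The preceding trigger /d͡z/ is alveolar, so /ɢ/ must become alveolar as well.
A voiced alveolar stop is [d], so the surface segment is [d].
At the second juncture, /p/ likewise becomes [t] adjacent to /d͡z/.

[ðud͡zdod͡ztu]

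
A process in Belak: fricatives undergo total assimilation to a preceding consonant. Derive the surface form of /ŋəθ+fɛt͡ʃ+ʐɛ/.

[ŋəθθɛt͡ʃt͡ʃɛ]

/f/ is the segment targeted by the rule; it sits immediately after /θ/, so it assimilates completely and surfaces as [θ].
The same rule applies at the second boundary: /ʐ/ → [t͡ʃ] next to /t͡ʃ/.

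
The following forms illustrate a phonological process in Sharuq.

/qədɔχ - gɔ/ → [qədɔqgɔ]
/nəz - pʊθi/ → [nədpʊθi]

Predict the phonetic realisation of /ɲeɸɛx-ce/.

[ɲeɸɛkce]

The data show regressive manner assimilation: /χ/ → [q] before /g/; /z/ → [d] before /p/. In each pair only manner changes, matching the following consonant, while place and voice stay constant.
/x/ is a voiceless velar fricative. The following trigger /c/ is a stop, so /x/ must become a stop as well.
The voiceless velar stop is [k], so /x/ → [k].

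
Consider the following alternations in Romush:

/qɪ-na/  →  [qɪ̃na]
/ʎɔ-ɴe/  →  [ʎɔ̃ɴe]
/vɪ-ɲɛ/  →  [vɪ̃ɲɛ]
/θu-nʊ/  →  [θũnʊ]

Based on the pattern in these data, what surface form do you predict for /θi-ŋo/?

[θĩŋo]

The data show regressive nasality assimilation (vowel nasalisation): /ɪ/ → [ɪ̃] before /n/; /ɔ/ → [ɔ̃] before /ɴ/; /ɪ/ → [ɪ̃] before /ɲ/; /u/ → [ũ] before /n/ — a vowel is nasalised by an immediately following nasal consonant.
/i/ sits next to the nasal /ŋ/ and is therefore nasalised to [ĩ].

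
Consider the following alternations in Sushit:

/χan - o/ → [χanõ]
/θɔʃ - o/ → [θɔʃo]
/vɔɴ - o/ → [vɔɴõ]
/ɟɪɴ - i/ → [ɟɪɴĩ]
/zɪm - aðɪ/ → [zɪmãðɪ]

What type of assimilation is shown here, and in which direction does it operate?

progressive nasality assimilation (vowel nasalisation)

The vowel /o/ surfaces as nasalised [õ] next to the preceding nasal /n/ — it has acquired the [+nasal] feature of its neighbour.
The other forms show the same pattern: /o/ → [õ] after /ɴ/; /i/ → [ĩ] after /ɴ/; /a/ → [ã] after /m/ — each time a vowel is nasalised next to a preceding nasal.
No change occurs in [θɔʃo] because the vowel at the boundary is adjacent to an oral consonant, not a nasal (/o/ next to /ʃ/).
Because the conditioning nasal is to the left of the vowel that changes, the process is progressive (perseverative).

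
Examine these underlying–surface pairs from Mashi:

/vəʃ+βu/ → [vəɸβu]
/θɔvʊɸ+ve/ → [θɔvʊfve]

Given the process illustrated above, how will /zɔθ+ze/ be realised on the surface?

[zɔsze]

The data show regressive place assimilation: /ʃ/ → [ɸ] before /β/; /ɸ/ → [f] before /v/. In each pair only place changes, matching the following consonant, while manner and voice stay constant.
/θ/ is a voiceless dental fricative. The following trigger /z/ is alveolar, so /θ/ must become alveolar as well.
The voiceless alveolar fricative is [s], so /θ/ → [s].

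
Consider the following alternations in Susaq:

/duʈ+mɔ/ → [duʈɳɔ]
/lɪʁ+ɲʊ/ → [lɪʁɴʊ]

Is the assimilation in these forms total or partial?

partial assimilation

Comparing underlying and surface forms, /m/ → [ɳ] is the alternation; the neighbouring /ʈ/ is constant.
/m/ is bilabial while /ʈ/ is retroflex; the output [ɳ] is retroflex, matching the trigger — so the feature that spreads is place.
Manner and voice are unchanged, so the assimilation is partial, not total.
The other alternating form patterns the same way: /ɲ/ → [ɴ] after /ʁ/ (palatal → uvular, matching uvular) — only place changes, and always toward the preceding segment.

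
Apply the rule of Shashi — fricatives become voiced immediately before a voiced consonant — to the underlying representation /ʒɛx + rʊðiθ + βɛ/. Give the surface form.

[ʒɛɣrʊðiðβɛ]

The rule targets /x/ (voiceless velar fricative), which sits before the trigger /r/ (voiced).
Changing only its voicing to voiced gives [ɣ] — the voiced velar fricative.
The same rule applies at the second boundary: /θ/ → [ð] next to /β/.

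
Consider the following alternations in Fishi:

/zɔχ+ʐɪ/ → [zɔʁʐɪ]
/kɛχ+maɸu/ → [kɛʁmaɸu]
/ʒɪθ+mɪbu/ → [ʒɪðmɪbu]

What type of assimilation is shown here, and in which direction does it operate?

regressive voicing assimilation

The segment that alternates is /χ/, which surfaces as [ʁ] when adjacent to /ʐ/.
The change voiceless → voiced matches the voicing of the following /ʐ/, identifying this as voicing assimilation.
Place and manner are unchanged, so the assimilation is partial, not total.
The other alternating forms pattern the same way: /χ/ → [ʁ] before /m/ (voiceless → voiced, matching voiced); /θ/ → [ð] before /m/ (voiceless → voiced, matching voiced) — only voicing changes, and always toward the following segment.
The trigger is the following segment, so the direction is regressive (anticipatory).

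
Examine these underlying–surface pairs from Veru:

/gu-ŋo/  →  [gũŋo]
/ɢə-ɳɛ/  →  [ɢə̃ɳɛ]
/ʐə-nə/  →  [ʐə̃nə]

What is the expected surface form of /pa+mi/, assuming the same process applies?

The data show regressive nasality assimilation (vowel nasalisation): /u/ → [ũ] before /ŋ/; /ə/ → [ə̃] before /ɳ/; /ə/ → [ə̃] before /n/ — a vowel is nasalised by an immediately following nasal consonant.
The vowel /a/ is adjacent to the following nasal /m/, so it acquires [+nasal] and surfaces as [ã].

[pãmi]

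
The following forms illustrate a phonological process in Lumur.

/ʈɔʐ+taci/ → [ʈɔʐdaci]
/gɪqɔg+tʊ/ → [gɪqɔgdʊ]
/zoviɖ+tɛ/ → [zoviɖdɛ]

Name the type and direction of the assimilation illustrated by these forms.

The segment that alternates is /t/, which surfaces as [d] when adjacent to /ʐ/.
/t/ is voiceless while /ʐ/ is voiced; the output [d] is voiced, matching the trigger — so the feature that spreads is voicing.
Place and manner are unchanged, so the assimilation is partial, not total.
Checking the remaining alternations: /t/ → [d] after /g/ (voiceless → voiced, matching voiced); /t/ → [d] after /ɖ/ (voiceless → voiced, matching voiced) — only voicing changes, and always toward the preceding segment.
The trigger is the preceding segment, so the direction is progressive (perseverative).

progressive voicing assimilation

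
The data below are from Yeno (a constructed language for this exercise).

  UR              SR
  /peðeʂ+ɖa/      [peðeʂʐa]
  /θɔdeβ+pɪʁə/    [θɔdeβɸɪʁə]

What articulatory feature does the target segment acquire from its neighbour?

manner

The segment that alternates is /ɖ/, which surfaces as [ʐ] when adjacent to /ʂ/.
/ɖ/ is a stop while /ʂ/ is a fricative; the output [ʐ] is a fricative, matching the trigger — so the feature that spreads is manner.
The other alternating form patterns the same way: /p/ → [ɸ] after /β/ (stop → fricative, matching a fricative) — only manner changes, and always toward the preceding segment.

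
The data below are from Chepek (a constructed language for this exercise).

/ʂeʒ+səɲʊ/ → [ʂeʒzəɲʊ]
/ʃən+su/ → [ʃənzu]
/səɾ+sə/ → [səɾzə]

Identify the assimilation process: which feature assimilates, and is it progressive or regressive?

Underlying /s/ is realised as [z] next to /ʒ/; /ʒ/ itself does not change.
The change voiceless → voiced matches the voicing of the preceding /ʒ/, identifying this as voicing assimilation.
Place and manner are unchanged, so the assimilation is partial, not total.
The other alternating forms pattern the same way: /s/ → [z] after /n/ (voiceless → voiced, matching voiced); /s/ → [z] after /ɾ/ (voiceless → voiced, matching voiced) — only voicing changes, and always toward the preceding segment.
The trigger is the preceding segment, so the direction is progressive (perseverative).

progressive voicing assimilation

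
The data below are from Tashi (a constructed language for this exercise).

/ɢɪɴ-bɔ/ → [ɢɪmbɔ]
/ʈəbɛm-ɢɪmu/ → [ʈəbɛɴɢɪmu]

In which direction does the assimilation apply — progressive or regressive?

Underlying /ɴ/ is realised as [m] next to /b/; /b/ itself does not change.
/ɴ/ is uvular while /b/ is bilabial; the output [m] is bilabial, matching the trigger — so the feature that spreads is place.
The other alternating form patterns the same way: /m/ → [ɴ] before /ɢ/ (bilabial → uvular, matching uvular) — only place changes, and always toward the following segment.
The trigger is the following segment, so the direction is regressive (anticipatory).

regressive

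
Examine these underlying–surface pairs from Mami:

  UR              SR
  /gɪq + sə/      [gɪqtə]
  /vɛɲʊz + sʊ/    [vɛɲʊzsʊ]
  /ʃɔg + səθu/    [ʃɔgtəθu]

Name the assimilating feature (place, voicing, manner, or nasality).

manner

Comparing underlying and surface forms, /s/ → [t] is the alternation; the neighbouring /q/ is constant.
/s/ is a fricative while /q/ is a stop; the output [t] is a stop, matching the trigger — so the feature that spreads is manner.
The other alternating form patterns the same way: /s/ → [t] after /g/ (fricative → stop, matching a stop) — only manner changes, and always toward the preceding segment.
No alternation appears in [vɛɲʊzsʊ]: there the adjacent consonants already agree in manner (/s/ and /z/ are both fricatives), so this form is consistent with the same rule.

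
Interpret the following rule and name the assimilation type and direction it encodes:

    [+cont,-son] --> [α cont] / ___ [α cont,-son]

The shared variable α links the value of [cont] on the target to that of the neighbouring obstruent. [cont] distinguishes stops from fricatives — a manner-of-articulation feature — so this is manner assimilation.
The conditioning segment sits to the right of the focus bar, meaning the trigger follows the segment that changes — regressive assimilation.

regressive manner assimilation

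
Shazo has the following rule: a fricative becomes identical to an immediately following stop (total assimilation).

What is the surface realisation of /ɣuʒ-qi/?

/ʒ/ is the segment targeted by the rule; it sits immediately before /q/, so it assimilates completely and surfaces as [q].

[ɣuqqi]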